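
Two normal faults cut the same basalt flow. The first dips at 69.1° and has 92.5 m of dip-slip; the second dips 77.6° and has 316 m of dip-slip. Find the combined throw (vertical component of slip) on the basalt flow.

throw_A = 92.5 × sin(69.1°) = 86.41 m
throw_B = 316 × sin(77.6°) = 308.6 m
total = 86.41 + 308.6 = 395 m

395 m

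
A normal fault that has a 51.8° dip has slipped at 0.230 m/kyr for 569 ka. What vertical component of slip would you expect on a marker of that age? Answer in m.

103 m

dip-slip = rate × time = 0.230 m/kyr × 569 ka = 130.9 m
throw = dip-slip × sin(dip) = 130.9 × sin(51.8°) = 103 m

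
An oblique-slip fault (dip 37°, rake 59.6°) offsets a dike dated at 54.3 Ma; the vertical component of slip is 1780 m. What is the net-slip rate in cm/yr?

dip-slip = throw / sin(dip) = 1780 / sin(37°) = 2958 m
net slip = dip-slip / sin(rake) = 2958 / sin(59.6°) = 3429 m
rate = 3429 m / 54.3 Ma = 0.0000632 m/yr = 0.00632 cm/yr

0.00632 cm/yr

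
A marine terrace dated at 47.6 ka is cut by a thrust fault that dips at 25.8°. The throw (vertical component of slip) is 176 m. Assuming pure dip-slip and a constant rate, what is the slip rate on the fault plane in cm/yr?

dip-slip = throw / sin(dip) = 176 m / sin(25.8°) = 404.4 m
rate = 404.4 m / 47.6 ka = 0.00850 m/yr = 0.850 cm/yr

0.850 cm/yr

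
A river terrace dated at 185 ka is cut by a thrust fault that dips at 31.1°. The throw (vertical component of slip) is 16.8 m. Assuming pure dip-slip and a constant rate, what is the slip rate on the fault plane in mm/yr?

0.176 mm/yr

dip-slip = throw / sin(dip) = 16.8 m / sin(31.1°) = 32.52 m
rate = 32.52 m / 185 ka = 0.000176 m/yr = 0.176 mm/yr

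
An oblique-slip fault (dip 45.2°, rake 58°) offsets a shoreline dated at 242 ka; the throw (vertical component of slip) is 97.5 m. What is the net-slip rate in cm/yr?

0.0670 cm/yr

dip-slip = throw / sin(dip) = 97.5 / sin(45.2°) = 137.4 m
net slip = dip-slip / sin(rake) = 137.4 / sin(58°) = 162 m
rate = 162 m / 242 ka = 0.000670 m/yr = 0.0670 cm/yr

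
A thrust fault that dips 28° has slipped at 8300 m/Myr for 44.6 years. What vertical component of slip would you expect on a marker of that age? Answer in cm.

dip-slip = rate × time = 8300 m/Myr × 44.6 years = 0.3702 m
throw = dip-slip × sin(dip) = 0.3702 × sin(28°) = 0.174 m = 17.4 cm

17.4 cm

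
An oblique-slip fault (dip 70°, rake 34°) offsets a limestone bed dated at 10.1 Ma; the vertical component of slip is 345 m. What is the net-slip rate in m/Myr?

dip-slip = throw / sin(dip) = 345 / sin(70°) = 367.1 m
net slip = dip-slip / sin(rake) = 367.1 / sin(34°) = 656.6 m
rate = 656.6 m / 10.1 Ma = 0.0000650 m/yr = 65 m/Myr

65 m/Myr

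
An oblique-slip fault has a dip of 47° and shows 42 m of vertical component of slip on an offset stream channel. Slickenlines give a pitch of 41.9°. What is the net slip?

dip-slip = throw / sin(dip) = 42 / sin(47°) = 57.43 m
net slip = dip-slip / sin(rake) = 57.43 / sin(41.9°) = 86 m

86 m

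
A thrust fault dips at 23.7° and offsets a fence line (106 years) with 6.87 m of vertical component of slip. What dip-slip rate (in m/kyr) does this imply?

161 m/kyr

dip-slip = throw / sin(dip) = 6.87 m / sin(23.7°) = 17.09 m
rate = 17.09 m / 106 years = 0.161 m/yr = 161 m/kyr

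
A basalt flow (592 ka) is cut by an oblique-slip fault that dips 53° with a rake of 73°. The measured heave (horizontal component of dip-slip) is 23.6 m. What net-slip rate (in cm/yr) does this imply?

dip-slip = heave / cos(dip) = 23.6 / cos(53°) = 39.21 m
net slip = dip-slip / sin(rake) = 39.21 / sin(73°) = 41.01 m
rate = 41.01 m / 592 ka = 0.0000693 m/yr = 0.00693 cm/yr

0.00693 cm/yr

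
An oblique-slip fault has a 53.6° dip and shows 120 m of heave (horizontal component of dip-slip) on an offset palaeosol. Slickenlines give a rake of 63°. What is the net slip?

227 m

dip-slip = heave / cos(dip) = 120 / cos(53.6°) = 202.2 m
net slip = dip-slip / sin(rake) = 202.2 / sin(63°) = 227 m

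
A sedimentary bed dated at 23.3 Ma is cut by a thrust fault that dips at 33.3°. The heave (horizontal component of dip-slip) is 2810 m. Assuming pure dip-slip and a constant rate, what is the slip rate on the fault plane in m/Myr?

dip-slip = heave / cos(dip) = 2810 m / cos(33.3°) = 3362 m
rate = 3362 m / 23.3 Ma = 0.000144 m/yr = 144 m/Myr

144 m/Myr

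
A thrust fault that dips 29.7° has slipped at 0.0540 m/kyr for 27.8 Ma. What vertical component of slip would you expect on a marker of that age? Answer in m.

744 m

dip-slip = rate × time = 0.0540 m/kyr × 27.8 Ma = 1501 m
throw = dip-slip × sin(dip) = 1501 × sin(29.7°) = 744 m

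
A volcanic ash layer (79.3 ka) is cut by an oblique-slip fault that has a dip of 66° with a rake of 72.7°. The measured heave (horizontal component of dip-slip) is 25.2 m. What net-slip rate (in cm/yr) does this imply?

dip-slip = heave / cos(dip) = 25.2 / cos(66°) = 61.96 m
net slip = dip-slip / sin(rake) = 61.96 / sin(72.7°) = 64.89 m
rate = 64.89 m / 79.3 ka = 0.000818 m/yr = 0.0818 cm/yr

0.0818 cm/yr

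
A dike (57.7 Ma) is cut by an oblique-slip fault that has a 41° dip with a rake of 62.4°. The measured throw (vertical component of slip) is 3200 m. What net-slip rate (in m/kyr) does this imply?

0.0954 m/kyr

dip-slip = throw / sin(dip) = 3200 / sin(41°) = 4878 m
net slip = dip-slip / sin(rake) = 4878 / sin(62.4°) = 5504 m
rate = 5504 m / 57.7 Ma = 0.0000954 m/yr = 0.0954 m/kyr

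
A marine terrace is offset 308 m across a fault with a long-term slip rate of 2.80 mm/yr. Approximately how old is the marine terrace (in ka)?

110 ka

age = offset / rate = 308 m / (2.80 mm/yr) = 110000 yr = 110 ka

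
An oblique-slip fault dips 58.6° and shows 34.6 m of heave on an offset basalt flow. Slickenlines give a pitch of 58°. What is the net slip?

78.3 m

dip-slip = heave / cos(dip) = 34.6 / cos(58.6°) = 66.41 m
net slip = dip-slip / sin(rake) = 66.41 / sin(58°) = 78.3 m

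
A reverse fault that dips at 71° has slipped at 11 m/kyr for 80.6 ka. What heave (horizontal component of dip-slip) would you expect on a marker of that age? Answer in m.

289 m

dip-slip = rate × time = 11 m/kyr × 80.6 ka = 886.6 m
heave = dip-slip × cos(dip) = 886.6 × cos(71°) = 289 m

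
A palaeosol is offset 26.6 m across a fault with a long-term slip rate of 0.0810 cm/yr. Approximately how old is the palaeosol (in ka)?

32.8 ka

age = offset / rate = 26.6 m / (0.0810 cm/yr) = 32800 yr = 32.8 ka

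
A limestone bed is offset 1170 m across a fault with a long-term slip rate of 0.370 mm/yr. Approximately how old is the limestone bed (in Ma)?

age = offset / rate = 1170 m / (0.370 mm/yr) = 3.16e+06 yr = 3.16 Ma

3.16 Ma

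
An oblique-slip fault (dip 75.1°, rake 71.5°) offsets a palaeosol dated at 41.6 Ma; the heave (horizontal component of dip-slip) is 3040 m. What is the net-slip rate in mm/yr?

dip-slip = heave / cos(dip) = 3040 / cos(75.1°) = 11820 m
net slip = dip-slip / sin(rake) = 11820 / sin(71.5°) = 12470 m
rate = 12470 m / 41.6 Ma = 0.000300 m/yr = 0.300 mm/yr

0.300 mm/yr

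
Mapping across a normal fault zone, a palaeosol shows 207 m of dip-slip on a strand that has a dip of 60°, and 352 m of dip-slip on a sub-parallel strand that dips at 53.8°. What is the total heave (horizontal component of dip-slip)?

311 m

heave_A = 207 × cos(60°) = 103.5 m
heave_B = 352 × cos(53.8°) = 207.9 m
total = 103.5 + 207.9 = 311 m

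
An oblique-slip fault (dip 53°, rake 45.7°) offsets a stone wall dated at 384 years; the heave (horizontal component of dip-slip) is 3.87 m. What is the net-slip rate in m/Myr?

23400 m/Myr

dip-slip = heave / cos(dip) = 3.87 / cos(53°) = 6.431 m
net slip = dip-slip / sin(rake) = 6.431 / sin(45.7°) = 8.985 m
rate = 8.985 m / 384 years = 0.0234 m/yr = 23400 m/Myr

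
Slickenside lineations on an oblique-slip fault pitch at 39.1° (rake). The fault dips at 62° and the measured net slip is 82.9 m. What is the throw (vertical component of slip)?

dip-slip = net slip × sin(rake) = 82.9 m × sin(39.1°) = 52.28 m
throw = dip-slip × sin(dip) = 52.28 × sin(62°) = 46.2 m

46.2 m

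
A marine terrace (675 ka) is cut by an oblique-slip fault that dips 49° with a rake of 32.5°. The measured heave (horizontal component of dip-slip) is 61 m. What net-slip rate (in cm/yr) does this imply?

0.0256 cm/yr

dip-slip = heave / cos(dip) = 61 / cos(49°) = 92.98 m
net slip = dip-slip / sin(rake) = 92.98 / sin(32.5°) = 173 m
rate = 173 m / 675 ka = 0.000256 m/yr = 0.0256 cm/yr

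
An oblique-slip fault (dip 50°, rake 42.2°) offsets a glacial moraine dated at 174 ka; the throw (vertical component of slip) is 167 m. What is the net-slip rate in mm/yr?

dip-slip = throw / sin(dip) = 167 / sin(50°) = 218 m
net slip = dip-slip / sin(rake) = 218 / sin(42.2°) = 324.5 m
rate = 324.5 m / 174 ka = 0.00187 m/yr = 1.87 mm/yr

1.87 mm/yr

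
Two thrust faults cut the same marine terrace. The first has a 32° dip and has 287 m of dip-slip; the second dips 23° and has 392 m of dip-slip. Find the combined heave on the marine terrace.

604 m

heave_A = 287 × cos(32°) = 243.4 m
heave_B = 392 × cos(23°) = 360.8 m
total = 243.4 + 360.8 = 604 m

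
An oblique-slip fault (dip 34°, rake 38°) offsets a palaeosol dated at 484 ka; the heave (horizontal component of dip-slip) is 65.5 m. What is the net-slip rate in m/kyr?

dip-slip = heave / cos(dip) = 65.5 / cos(34°) = 79.01 m
net slip = dip-slip / sin(rake) = 79.01 / sin(38°) = 128.3 m
rate = 128.3 m / 484 ka = 0.000265 m/yr = 0.265 m/kyr

0.265 m/kyr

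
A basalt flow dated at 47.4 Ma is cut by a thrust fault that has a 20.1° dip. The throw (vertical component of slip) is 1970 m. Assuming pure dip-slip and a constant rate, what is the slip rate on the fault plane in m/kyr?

dip-slip = throw / sin(dip) = 1970 m / sin(20.1°) = 5732 m
rate = 5732 m / 47.4 Ma = 0.000121 m/yr = 0.121 m/kyr

0.121 m/kyr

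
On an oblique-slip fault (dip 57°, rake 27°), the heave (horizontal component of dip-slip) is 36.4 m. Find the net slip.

147 m

dip-slip = heave / cos(dip) = 36.4 / cos(57°) = 66.83 m
net slip = dip-slip / sin(rake) = 66.83 / sin(27°) = 147 m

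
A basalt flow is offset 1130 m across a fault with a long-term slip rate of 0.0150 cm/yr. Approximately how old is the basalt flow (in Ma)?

7.53 Ma

age = offset / rate = 1130 m / (0.0150 cm/yr) = 7.53e+06 yr = 7.53 Ma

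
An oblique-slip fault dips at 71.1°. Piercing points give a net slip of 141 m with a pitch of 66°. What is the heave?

41.7 m

dip-slip = net slip × sin(rake) = 141 m × sin(66°) = 128.8 m
heave = dip-slip × cos(dip) = 128.8 × cos(71.1°) = 41.7 m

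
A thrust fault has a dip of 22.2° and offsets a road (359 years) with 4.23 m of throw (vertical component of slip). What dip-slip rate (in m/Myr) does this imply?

31200 m/Myr

dip-slip = throw / sin(dip) = 4.23 m / sin(22.2°) = 11.20 m
rate = 11.20 m / 359 years = 0.0312 m/yr = 31200 m/Myr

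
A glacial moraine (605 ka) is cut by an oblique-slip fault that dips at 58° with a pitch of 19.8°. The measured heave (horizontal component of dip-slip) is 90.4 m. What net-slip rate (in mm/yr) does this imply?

dip-slip = heave / cos(dip) = 90.4 / cos(58°) = 170.6 m
net slip = dip-slip / sin(rake) = 170.6 / sin(19.8°) = 503.6 m
rate = 503.6 m / 605 ka = 0.000832 m/yr = 0.832 mm/yr

0.832 mm/yr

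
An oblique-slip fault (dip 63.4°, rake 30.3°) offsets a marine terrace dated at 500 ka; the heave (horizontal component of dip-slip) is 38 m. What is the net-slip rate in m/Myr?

336 m/Myr

dip-slip = heave / cos(dip) = 38 / cos(63.4°) = 84.87 m
net slip = dip-slip / sin(rake) = 84.87 / sin(30.3°) = 168.2 m
rate = 168.2 m / 500 ka = 0.000336 m/yr = 336 m/Myr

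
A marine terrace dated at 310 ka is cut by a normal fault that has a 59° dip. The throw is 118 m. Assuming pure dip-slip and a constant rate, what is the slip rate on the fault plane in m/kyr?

dip-slip = throw / sin(dip) = 118 m / sin(59°) = 137.7 m
rate = 137.7 m / 310 ka = 0.000444 m/yr = 0.444 m/kyr

0.444 m/kyr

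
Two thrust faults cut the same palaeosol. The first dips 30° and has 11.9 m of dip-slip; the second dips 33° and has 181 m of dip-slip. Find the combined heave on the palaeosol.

heave_A = 11.9 × cos(30°) = 10.31 m
heave_B = 181 × cos(33°) = 151.8 m
total = 10.31 + 151.8 = 162 m

162 m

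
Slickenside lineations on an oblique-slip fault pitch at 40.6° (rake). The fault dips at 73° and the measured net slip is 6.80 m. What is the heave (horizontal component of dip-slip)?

dip-slip = net slip × sin(rake) = 6.80 m × sin(40.6°) = 4.425 m
heave = dip-slip × cos(dip) = 4.425 × cos(73°) = 1.29 m

1.29 m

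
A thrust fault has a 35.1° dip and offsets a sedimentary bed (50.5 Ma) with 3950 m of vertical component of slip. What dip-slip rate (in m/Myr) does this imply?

dip-slip = throw / sin(dip) = 3950 m / sin(35.1°) = 6870 m
rate = 6870 m / 50.5 Ma = 0.000136 m/yr = 136 m/Myr

136 m/Myr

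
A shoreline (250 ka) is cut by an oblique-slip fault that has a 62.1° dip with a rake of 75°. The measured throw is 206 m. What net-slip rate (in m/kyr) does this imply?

dip-slip = throw / sin(dip) = 206 / sin(62.1°) = 233.1 m
net slip = dip-slip / sin(rake) = 233.1 / sin(75°) = 241.3 m
rate = 241.3 m / 250 ka = 0.000965 m/yr = 0.965 m/kyr

0.965 m/kyr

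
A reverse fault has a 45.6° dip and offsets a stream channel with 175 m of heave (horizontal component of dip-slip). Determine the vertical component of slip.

179 m

throw = heave × tan(dip) = 175 × tan(45.6°) = 179 m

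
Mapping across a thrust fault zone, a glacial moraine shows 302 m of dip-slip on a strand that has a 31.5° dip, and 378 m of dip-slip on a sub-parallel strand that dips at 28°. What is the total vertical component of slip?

throw_A = 302 × sin(31.5°) = 157.8 m
throw_B = 378 × sin(28°) = 177.5 m
total = 157.8 + 177.5 = 335 m

335 m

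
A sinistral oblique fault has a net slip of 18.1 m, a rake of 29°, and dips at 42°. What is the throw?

dip-slip = net slip × sin(rake) = 18.1 m × sin(29°) = 8.775 m
throw = dip-slip × sin(dip) = 8.775 × sin(42°) = 5.87 m

5.87 m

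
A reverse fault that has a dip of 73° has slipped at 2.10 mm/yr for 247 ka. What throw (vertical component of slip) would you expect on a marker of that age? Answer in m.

dip-slip = rate × time = 2.10 mm/yr × 247 ka = 518.7 m
throw = dip-slip × sin(dip) = 518.7 × sin(73°) = 496 m

496 m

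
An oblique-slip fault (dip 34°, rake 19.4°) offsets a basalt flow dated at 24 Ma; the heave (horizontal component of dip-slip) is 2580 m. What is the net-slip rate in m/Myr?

390 m/Myr

dip-slip = heave / cos(dip) = 2580 / cos(34°) = 3112 m
net slip = dip-slip / sin(rake) = 3112 / sin(19.4°) = 9369 m
rate = 9369 m / 24 Ma = 0.000390 m/yr = 390 m/Myr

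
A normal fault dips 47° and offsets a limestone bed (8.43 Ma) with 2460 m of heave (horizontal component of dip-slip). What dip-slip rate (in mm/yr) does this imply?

0.428 mm/yr

dip-slip = heave / cos(dip) = 2460 m / cos(47°) = 3607 m
rate = 3607 m / 8.43 Ma = 0.000428 m/yr = 0.428 mm/yr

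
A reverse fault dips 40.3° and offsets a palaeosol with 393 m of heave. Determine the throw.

333 m

throw = heave × tan(dip) = 393 × tan(40.3°) = 333 m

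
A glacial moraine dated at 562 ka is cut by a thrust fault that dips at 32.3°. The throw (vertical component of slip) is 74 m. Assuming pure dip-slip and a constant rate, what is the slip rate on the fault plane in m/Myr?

dip-slip = throw / sin(dip) = 74 m / sin(32.3°) = 138.5 m
rate = 138.5 m / 562 ka = 0.000246 m/yr = 246 m/Myr

246 m/Myr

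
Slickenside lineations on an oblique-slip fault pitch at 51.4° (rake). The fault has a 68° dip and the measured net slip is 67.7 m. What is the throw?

49.1 m

dip-slip = net slip × sin(rake) = 67.7 m × sin(51.4°) = 52.91 m
throw = dip-slip × sin(dip) = 52.91 × sin(68°) = 49.1 m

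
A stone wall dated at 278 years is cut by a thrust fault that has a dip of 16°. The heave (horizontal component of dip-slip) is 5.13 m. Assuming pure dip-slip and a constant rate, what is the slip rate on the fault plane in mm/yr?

dip-slip = heave / cos(dip) = 5.13 m / cos(16°) = 5.337 m
rate = 5.337 m / 278 years = 0.0192 m/yr = 19.2 mm/yr

19.2 mm/yr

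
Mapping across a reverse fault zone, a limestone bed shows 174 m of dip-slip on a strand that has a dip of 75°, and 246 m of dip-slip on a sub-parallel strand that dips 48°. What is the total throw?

throw_A = 174 × sin(75°) = 168.1 m
throw_B = 246 × sin(48°) = 182.8 m
total = 168.1 + 182.8 = 351 m

351 m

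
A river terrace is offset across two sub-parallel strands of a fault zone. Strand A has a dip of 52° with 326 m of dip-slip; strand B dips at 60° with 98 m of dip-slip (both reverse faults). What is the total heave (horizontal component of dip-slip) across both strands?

250 m

heave_A = 326 × cos(52°) = 200.7 m
heave_B = 98 × cos(60°) = 49 m
total = 200.7 + 49 = 250 m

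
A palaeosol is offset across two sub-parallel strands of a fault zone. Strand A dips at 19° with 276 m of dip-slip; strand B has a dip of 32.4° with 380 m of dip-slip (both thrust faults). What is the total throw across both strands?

293 m

throw_A = 276 × sin(19°) = 89.86 m
throw_B = 380 × sin(32.4°) = 203.6 m
total = 89.86 + 203.6 = 293 m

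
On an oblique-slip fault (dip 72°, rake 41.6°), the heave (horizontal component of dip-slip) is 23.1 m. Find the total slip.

dip-slip = heave / cos(dip) = 23.1 / cos(72°) = 74.75 m
net slip = dip-slip / sin(rake) = 74.75 / sin(41.6°) = 113 m

113 m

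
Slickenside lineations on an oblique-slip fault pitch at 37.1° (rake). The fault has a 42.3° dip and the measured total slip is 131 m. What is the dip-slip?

79 m

dip-slip = net slip × sin(rake) = 131 m × sin(37.1°) = 79 m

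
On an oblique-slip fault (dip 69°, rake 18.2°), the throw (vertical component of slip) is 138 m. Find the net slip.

dip-slip = throw / sin(dip) = 138 / sin(69°) = 147.8 m
net slip = dip-slip / sin(rake) = 147.8 / sin(18.2°) = 473 m

473 m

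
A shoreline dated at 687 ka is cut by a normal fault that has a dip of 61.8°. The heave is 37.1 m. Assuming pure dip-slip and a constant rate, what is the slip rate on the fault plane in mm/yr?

dip-slip = heave / cos(dip) = 37.1 m / cos(61.8°) = 78.51 m
rate = 78.51 m / 687 ka = 0.000114 m/yr = 0.114 mm/yr

0.114 mm/yr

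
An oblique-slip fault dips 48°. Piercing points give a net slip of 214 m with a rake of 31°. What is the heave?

73.8 m

dip-slip = net slip × sin(rake) = 214 m × sin(31°) = 110.2 m
heave = dip-slip × cos(dip) = 110.2 × cos(48°) = 73.8 m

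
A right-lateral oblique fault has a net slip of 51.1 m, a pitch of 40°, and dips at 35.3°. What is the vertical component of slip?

dip-slip = net slip × sin(rake) = 51.1 m × sin(40°) = 32.85 m
throw = dip-slip × sin(dip) = 32.85 × sin(35.3°) = 19 m

19 m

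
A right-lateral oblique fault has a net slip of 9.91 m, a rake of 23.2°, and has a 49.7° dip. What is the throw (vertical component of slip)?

2.98 m

dip-slip = net slip × sin(rake) = 9.91 m × sin(23.2°) = 3.904 m
throw = dip-slip × sin(dip) = 3.904 × sin(49.7°) = 2.98 m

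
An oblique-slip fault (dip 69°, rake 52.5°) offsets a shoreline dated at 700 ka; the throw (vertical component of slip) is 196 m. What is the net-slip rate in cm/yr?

0.0378 cm/yr

dip-slip = throw / sin(dip) = 196 / sin(69°) = 209.9 m
net slip = dip-slip / sin(rake) = 209.9 / sin(52.5°) = 264.6 m
rate = 264.6 m / 700 ka = 0.000378 m/yr = 0.0378 cm/yr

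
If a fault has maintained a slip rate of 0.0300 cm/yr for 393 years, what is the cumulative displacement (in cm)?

slip = rate × time = 0.0300 cm/yr × 393 years = 0.118 m = 11.8 cm

11.8 cm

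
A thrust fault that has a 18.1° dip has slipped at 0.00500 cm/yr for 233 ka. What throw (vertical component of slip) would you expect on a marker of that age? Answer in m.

dip-slip = rate × time = 0.00500 cm/yr × 233 ka = 11.65 m
throw = dip-slip × sin(dip) = 11.65 × sin(18.1°) = 3.62 m

3.62 m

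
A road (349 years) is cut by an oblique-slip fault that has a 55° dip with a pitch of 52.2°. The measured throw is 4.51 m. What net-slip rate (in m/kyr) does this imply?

dip-slip = throw / sin(dip) = 4.51 / sin(55°) = 5.506 m
net slip = dip-slip / sin(rake) = 5.506 / sin(52.2°) = 6.968 m
rate = 6.968 m / 349 years = 0.0200 m/yr = 20 m/kyr

20 m/kyr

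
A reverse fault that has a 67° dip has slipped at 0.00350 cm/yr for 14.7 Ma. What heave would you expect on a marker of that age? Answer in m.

dip-slip = rate × time = 0.00350 cm/yr × 14.7 Ma = 514.5 m
heave = dip-slip × cos(dip) = 514.5 × cos(67°) = 201 m

201 m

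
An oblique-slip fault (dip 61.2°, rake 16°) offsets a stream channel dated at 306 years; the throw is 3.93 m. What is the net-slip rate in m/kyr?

53.2 m/kyr

dip-slip = throw / sin(dip) = 3.93 / sin(61.2°) = 4.485 m
net slip = dip-slip / sin(rake) = 4.485 / sin(16°) = 16.27 m
rate = 16.27 m / 306 years = 0.0532 m/yr = 53.2 m/kyr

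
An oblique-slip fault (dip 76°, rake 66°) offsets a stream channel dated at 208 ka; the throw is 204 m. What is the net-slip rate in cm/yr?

dip-slip = throw / sin(dip) = 204 / sin(76°) = 210.2 m
net slip = dip-slip / sin(rake) = 210.2 / sin(66°) = 230.1 m
rate = 230.1 m / 208 ka = 0.00111 m/yr = 0.111 cm/yr

0.111 cm/yr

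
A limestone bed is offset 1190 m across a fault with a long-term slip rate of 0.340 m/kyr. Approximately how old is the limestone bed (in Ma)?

age = offset / rate = 1190 m / (0.340 m/kyr) = 3.5e+06 yr = 3.50 Ma

3.50 Ma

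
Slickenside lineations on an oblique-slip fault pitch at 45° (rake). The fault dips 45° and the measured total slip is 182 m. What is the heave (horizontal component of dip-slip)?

dip-slip = net slip × sin(rake) = 182 m × sin(45°) = 128.7 m
heave = dip-slip × cos(dip) = 128.7 × cos(45°) = 91 m

91 m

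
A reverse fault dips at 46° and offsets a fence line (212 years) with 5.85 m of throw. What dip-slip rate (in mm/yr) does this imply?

dip-slip = throw / sin(dip) = 5.85 m / sin(46°) = 8.132 m
rate = 8.132 m / 212 years = 0.0384 m/yr = 38.4 mm/yr

38.4 mm/yr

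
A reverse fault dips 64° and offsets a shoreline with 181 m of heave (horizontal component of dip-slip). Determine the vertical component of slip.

throw = heave × tan(dip) = 181 × tan(64°) = 371 m

371 m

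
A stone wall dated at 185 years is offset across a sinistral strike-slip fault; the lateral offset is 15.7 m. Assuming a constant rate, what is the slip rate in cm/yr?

8.49 cm/yr

rate = 15.7 m / 185 years = 0.0849 m/yr = 8.49 cm/yr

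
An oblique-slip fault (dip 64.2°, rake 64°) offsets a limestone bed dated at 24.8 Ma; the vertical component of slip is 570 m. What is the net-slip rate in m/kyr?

dip-slip = throw / sin(dip) = 570 / sin(64.2°) = 633.1 m
net slip = dip-slip / sin(rake) = 633.1 / sin(64°) = 704.4 m
rate = 704.4 m / 24.8 Ma = 0.0000284 m/yr = 0.0284 m/kyr

0.0284 m/kyr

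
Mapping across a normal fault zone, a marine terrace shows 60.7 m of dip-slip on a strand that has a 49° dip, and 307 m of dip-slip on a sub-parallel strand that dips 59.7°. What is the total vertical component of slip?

311 m

throw_A = 60.7 × sin(49°) = 45.81 m
throw_B = 307 × sin(59.7°) = 265.1 m
total = 45.81 + 265.1 = 311 m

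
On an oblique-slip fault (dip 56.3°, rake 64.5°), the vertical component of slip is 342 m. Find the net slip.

dip-slip = throw / sin(dip) = 342 / sin(56.3°) = 411.1 m
net slip = dip-slip / sin(rake) = 411.1 / sin(64.5°) = 455 m

455 m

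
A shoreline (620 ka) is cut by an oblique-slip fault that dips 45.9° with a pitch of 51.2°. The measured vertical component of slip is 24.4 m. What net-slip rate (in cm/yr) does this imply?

0.00703 cm/yr

dip-slip = throw / sin(dip) = 24.4 / sin(45.9°) = 33.98 m
net slip = dip-slip / sin(rake) = 33.98 / sin(51.2°) = 43.60 m
rate = 43.60 m / 620 ka = 0.0000703 m/yr = 0.00703 cm/yr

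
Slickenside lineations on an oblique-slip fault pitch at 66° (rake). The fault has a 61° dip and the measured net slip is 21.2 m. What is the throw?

16.9 m

dip-slip = net slip × sin(rake) = 21.2 m × sin(66°) = 19.37 m
throw = dip-slip × sin(dip) = 19.37 × sin(61°) = 16.9 m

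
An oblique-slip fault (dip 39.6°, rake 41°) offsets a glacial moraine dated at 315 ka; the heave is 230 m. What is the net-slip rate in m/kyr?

dip-slip = heave / cos(dip) = 230 / cos(39.6°) = 298.5 m
net slip = dip-slip / sin(rake) = 298.5 / sin(41°) = 455 m
rate = 455 m / 315 ka = 0.00144 m/yr = 1.44 m/kyr

1.44 m/kyr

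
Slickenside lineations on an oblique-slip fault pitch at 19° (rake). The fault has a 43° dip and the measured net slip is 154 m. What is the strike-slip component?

strike-slip = net slip × cos(rake) = 154 m × cos(19°) = 146 m

146 m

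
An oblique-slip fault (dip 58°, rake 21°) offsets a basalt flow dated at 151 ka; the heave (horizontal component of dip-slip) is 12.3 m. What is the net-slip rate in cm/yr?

dip-slip = heave / cos(dip) = 12.3 / cos(58°) = 23.21 m
net slip = dip-slip / sin(rake) = 23.21 / sin(21°) = 64.77 m
rate = 64.77 m / 151 ka = 0.000429 m/yr = 0.0429 cm/yr

0.0429 cm/yr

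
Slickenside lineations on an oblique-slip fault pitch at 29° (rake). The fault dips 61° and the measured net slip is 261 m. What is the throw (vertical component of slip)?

dip-slip = net slip × sin(rake) = 261 m × sin(29°) = 126.5 m
throw = dip-slip × sin(dip) = 126.5 × sin(61°) = 111 m

111 m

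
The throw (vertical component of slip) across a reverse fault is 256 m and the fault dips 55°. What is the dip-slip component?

dip-slip = throw / sin(dip) = 256 / sin(55°) = 313 m

313 m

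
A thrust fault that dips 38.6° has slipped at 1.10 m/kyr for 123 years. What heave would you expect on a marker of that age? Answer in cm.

10.6 cm

dip-slip = rate × time = 1.10 m/kyr × 123 years = 0.1353 m
heave = dip-slip × cos(dip) = 0.1353 × cos(38.6°) = 0.106 m = 10.6 cm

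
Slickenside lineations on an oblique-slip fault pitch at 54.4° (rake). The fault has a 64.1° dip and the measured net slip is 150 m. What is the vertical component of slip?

110 m

dip-slip = net slip × sin(rake) = 150 m × sin(54.4°) = 122 m
throw = dip-slip × sin(dip) = 122 × sin(64.1°) = 110 m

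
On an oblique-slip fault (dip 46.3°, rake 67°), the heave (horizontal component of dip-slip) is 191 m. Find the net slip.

dip-slip = heave / cos(dip) = 191 / cos(46.3°) = 276.5 m
net slip = dip-slip / sin(rake) = 276.5 / sin(67°) = 300 m

300 m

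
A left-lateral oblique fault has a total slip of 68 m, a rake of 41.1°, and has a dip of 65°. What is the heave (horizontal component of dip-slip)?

dip-slip = net slip × sin(rake) = 68 m × sin(41.1°) = 44.70 m
heave = dip-slip × cos(dip) = 44.70 × cos(65°) = 18.9 m

18.9 m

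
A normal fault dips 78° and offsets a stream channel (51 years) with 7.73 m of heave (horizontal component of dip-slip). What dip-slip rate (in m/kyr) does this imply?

729 m/kyr

dip-slip = heave / cos(dip) = 7.73 m / cos(78°) = 37.18 m
rate = 37.18 m / 51 years = 0.729 m/yr = 729 m/kyr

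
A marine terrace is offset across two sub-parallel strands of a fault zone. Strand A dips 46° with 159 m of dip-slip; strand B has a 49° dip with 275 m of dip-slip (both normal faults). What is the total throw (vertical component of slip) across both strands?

throw_A = 159 × sin(46°) = 114.4 m
throw_B = 275 × sin(49°) = 207.5 m
total = 114.4 + 207.5 = 322 m

322 m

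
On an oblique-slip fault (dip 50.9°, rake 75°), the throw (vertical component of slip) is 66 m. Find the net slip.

dip-slip = throw / sin(dip) = 66 / sin(50.9°) = 85.05 m
net slip = dip-slip / sin(rake) = 85.05 / sin(75°) = 88 m

88 m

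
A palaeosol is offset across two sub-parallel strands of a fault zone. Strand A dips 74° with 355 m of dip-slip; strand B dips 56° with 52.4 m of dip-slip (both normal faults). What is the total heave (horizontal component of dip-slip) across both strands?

127 m

heave_A = 355 × cos(74°) = 97.85 m
heave_B = 52.4 × cos(56°) = 29.30 m
total = 97.85 + 29.30 = 127 m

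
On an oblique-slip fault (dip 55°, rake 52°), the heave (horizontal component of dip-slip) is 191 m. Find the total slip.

dip-slip = heave / cos(dip) = 191 / cos(55°) = 333 m
net slip = dip-slip / sin(rake) = 333 / sin(52°) = 423 m

423 m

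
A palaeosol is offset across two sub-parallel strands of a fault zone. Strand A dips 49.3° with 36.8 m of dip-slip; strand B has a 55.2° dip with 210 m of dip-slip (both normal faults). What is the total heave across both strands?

heave_A = 36.8 × cos(49.3°) = 24 m
heave_B = 210 × cos(55.2°) = 119.8 m
total = 24 + 119.8 = 144 m

144 m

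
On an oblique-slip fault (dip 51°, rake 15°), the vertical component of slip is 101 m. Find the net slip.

502 m

dip-slip = throw / sin(dip) = 101 / sin(51°) = 130 m
net slip = dip-slip / sin(rake) = 130 / sin(15°) = 502 m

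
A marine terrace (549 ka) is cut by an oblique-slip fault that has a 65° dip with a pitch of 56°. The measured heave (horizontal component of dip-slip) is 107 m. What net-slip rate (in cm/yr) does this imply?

dip-slip = heave / cos(dip) = 107 / cos(65°) = 253.2 m
net slip = dip-slip / sin(rake) = 253.2 / sin(56°) = 305.4 m
rate = 305.4 m / 549 ka = 0.000556 m/yr = 0.0556 cm/yr

0.0556 cm/yr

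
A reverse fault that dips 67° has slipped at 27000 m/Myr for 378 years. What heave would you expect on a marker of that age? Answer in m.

dip-slip = rate × time = 27000 m/Myr × 378 years = 10.21 m
heave = dip-slip × cos(dip) = 10.21 × cos(67°) = 3.99 m

3.99 m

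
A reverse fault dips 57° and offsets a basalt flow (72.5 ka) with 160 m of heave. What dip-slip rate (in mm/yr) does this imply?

dip-slip = heave / cos(dip) = 160 m / cos(57°) = 293.8 m
rate = 293.8 m / 72.5 ka = 0.00405 m/yr = 4.05 mm/yr

4.05 mm/yr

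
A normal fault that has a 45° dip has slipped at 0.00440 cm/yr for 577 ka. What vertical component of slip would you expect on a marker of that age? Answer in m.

18 m

dip-slip = rate × time = 0.00440 cm/yr × 577 ka = 25.39 m
throw = dip-slip × sin(dip) = 25.39 × sin(45°) = 18 m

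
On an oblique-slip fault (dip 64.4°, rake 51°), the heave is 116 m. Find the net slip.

dip-slip = heave / cos(dip) = 116 / cos(64.4°) = 268.5 m
net slip = dip-slip / sin(rake) = 268.5 / sin(51°) = 345 m

345 m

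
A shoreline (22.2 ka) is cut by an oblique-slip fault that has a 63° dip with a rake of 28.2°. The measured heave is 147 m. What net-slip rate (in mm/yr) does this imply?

dip-slip = heave / cos(dip) = 147 / cos(63°) = 323.8 m
net slip = dip-slip / sin(rake) = 323.8 / sin(28.2°) = 685.2 m
rate = 685.2 m / 22.2 ka = 0.0309 m/yr = 30.9 mm/yr

30.9 mm/yr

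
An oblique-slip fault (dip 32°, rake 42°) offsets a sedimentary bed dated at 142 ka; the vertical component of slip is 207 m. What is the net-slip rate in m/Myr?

4110 m/Myr

dip-slip = throw / sin(dip) = 207 / sin(32°) = 390.6 m
net slip = dip-slip / sin(rake) = 390.6 / sin(42°) = 583.8 m
rate = 583.8 m / 142 ka = 0.00411 m/yr = 4110 m/Myr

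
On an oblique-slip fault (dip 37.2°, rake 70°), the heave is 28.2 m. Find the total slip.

37.7 m

dip-slip = heave / cos(dip) = 28.2 / cos(37.2°) = 35.40 m
net slip = dip-slip / sin(rake) = 35.40 / sin(70°) = 37.7 m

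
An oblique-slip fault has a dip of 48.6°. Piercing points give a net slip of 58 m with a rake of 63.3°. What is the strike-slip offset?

strike-slip = net slip × cos(rake) = 58 m × cos(63.3°) = 26.1 m

26.1 m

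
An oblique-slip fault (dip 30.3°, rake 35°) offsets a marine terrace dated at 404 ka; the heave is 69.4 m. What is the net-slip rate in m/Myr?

dip-slip = heave / cos(dip) = 69.4 / cos(30.3°) = 80.38 m
net slip = dip-slip / sin(rake) = 80.38 / sin(35°) = 140.1 m
rate = 140.1 m / 404 ka = 0.000347 m/yr = 347 m/Myr

347 m/Myr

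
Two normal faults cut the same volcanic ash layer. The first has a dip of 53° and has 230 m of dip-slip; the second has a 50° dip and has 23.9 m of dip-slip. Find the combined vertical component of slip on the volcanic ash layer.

throw_A = 230 × sin(53°) = 183.7 m
throw_B = 23.9 × sin(50°) = 18.31 m
total = 183.7 + 18.31 = 202 m

202 m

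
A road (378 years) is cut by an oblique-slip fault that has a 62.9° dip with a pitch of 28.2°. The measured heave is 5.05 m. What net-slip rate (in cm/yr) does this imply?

dip-slip = heave / cos(dip) = 5.05 / cos(62.9°) = 11.09 m
net slip = dip-slip / sin(rake) = 11.09 / sin(28.2°) = 23.46 m
rate = 23.46 m / 378 years = 0.0621 m/yr = 6.21 cm/yr

6.21 cm/yr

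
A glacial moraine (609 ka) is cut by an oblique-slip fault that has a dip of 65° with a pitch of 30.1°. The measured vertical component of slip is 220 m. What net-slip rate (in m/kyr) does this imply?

dip-slip = throw / sin(dip) = 220 / sin(65°) = 242.7 m
net slip = dip-slip / sin(rake) = 242.7 / sin(30.1°) = 484 m
rate = 484 m / 609 ka = 0.000795 m/yr = 0.795 m/kyr

0.795 m/kyr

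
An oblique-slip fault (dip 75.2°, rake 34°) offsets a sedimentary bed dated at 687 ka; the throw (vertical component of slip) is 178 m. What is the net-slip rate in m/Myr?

479 m/Myr

dip-slip = throw / sin(dip) = 178 / sin(75.2°) = 184.1 m
net slip = dip-slip / sin(rake) = 184.1 / sin(34°) = 329.2 m
rate = 329.2 m / 687 ka = 0.000479 m/yr = 479 m/Myr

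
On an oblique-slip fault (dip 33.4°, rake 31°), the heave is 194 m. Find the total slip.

dip-slip = heave / cos(dip) = 194 / cos(33.4°) = 232.4 m
net slip = dip-slip / sin(rake) = 232.4 / sin(31°) = 451 m

451 m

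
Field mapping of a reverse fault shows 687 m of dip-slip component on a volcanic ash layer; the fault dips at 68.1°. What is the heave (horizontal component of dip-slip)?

256 m

heave = dip-slip × cos(dip) = 687 m × cos(68.1°) = 256 m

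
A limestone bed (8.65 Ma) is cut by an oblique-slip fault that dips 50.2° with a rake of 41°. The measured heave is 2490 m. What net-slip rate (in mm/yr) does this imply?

0.685 mm/yr

dip-slip = heave / cos(dip) = 2490 / cos(50.2°) = 3890 m
net slip = dip-slip / sin(rake) = 3890 / sin(41°) = 5929 m
rate = 5929 m / 8.65 Ma = 0.000685 m/yr = 0.685 mm/yr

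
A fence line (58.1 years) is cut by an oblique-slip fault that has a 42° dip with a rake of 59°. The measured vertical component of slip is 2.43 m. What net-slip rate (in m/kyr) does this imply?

dip-slip = throw / sin(dip) = 2.43 / sin(42°) = 3.632 m
net slip = dip-slip / sin(rake) = 3.632 / sin(59°) = 4.237 m
rate = 4.237 m / 58.1 years = 0.0729 m/yr = 72.9 m/kyr

72.9 m/kyr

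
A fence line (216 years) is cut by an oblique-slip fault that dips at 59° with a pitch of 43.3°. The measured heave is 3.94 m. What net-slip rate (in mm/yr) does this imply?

dip-slip = heave / cos(dip) = 3.94 / cos(59°) = 7.650 m
net slip = dip-slip / sin(rake) = 7.650 / sin(43.3°) = 11.15 m
rate = 11.15 m / 216 years = 0.0516 m/yr = 51.6 mm/yr

51.6 mm/yr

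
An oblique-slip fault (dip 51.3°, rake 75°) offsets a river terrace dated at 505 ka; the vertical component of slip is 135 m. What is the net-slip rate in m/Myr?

355 m/Myr

dip-slip = throw / sin(dip) = 135 / sin(51.3°) = 173 m
net slip = dip-slip / sin(rake) = 173 / sin(75°) = 179.1 m
rate = 179.1 m / 505 ka = 0.000355 m/yr = 355 m/Myr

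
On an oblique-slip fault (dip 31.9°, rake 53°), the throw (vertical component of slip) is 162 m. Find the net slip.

dip-slip = throw / sin(dip) = 162 / sin(31.9°) = 306.6 m
net slip = dip-slip / sin(rake) = 306.6 / sin(53°) = 384 m

384 m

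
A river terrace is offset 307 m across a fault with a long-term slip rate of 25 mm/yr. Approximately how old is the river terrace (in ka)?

age = offset / rate = 307 m / (25 mm/yr) = 12300 yr = 12.3 ka

12.3 ka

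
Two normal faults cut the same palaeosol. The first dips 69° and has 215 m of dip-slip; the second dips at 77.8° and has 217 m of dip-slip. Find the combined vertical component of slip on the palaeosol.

throw_A = 215 × sin(69°) = 200.7 m
throw_B = 217 × sin(77.8°) = 212.1 m
total = 200.7 + 212.1 = 413 m

413 m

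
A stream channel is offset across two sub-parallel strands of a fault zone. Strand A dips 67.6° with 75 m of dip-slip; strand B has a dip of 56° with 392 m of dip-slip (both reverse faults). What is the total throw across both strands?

394 m

throw_A = 75 × sin(67.6°) = 69.34 m
throw_B = 392 × sin(56°) = 325 m
total = 69.34 + 325 = 394 m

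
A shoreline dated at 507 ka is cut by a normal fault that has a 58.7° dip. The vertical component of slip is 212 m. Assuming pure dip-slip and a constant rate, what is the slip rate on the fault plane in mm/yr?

dip-slip = throw / sin(dip) = 212 m / sin(58.7°) = 248.1 m
rate = 248.1 m / 507 ka = 0.000489 m/yr = 0.489 mm/yr

0.489 mm/yr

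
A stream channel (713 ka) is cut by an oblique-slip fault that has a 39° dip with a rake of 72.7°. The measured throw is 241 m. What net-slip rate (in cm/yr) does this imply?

dip-slip = throw / sin(dip) = 241 / sin(39°) = 383 m
net slip = dip-slip / sin(rake) = 383 / sin(72.7°) = 401.1 m
rate = 401.1 m / 713 ka = 0.000563 m/yr = 0.0563 cm/yr

0.0563 cm/yr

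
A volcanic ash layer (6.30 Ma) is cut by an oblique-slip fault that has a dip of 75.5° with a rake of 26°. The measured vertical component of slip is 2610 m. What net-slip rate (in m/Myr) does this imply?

976 m/Myr

dip-slip = throw / sin(dip) = 2610 / sin(75.5°) = 2696 m
net slip = dip-slip / sin(rake) = 2696 / sin(26°) = 6150 m
rate = 6150 m / 6.30 Ma = 0.000976 m/yr = 976 m/Myr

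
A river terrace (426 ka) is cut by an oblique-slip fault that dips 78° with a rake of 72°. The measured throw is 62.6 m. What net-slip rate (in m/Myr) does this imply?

158 m/Myr

dip-slip = throw / sin(dip) = 62.6 / sin(78°) = 64 m
net slip = dip-slip / sin(rake) = 64 / sin(72°) = 67.29 m
rate = 67.29 m / 426 ka = 0.000158 m/yr = 158 m/Myr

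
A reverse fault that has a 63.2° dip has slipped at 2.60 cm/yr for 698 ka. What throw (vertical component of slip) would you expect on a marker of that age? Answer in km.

16.2 km

dip-slip = rate × time = 2.60 cm/yr × 698 ka = 18150 m
throw = dip-slip × sin(dip) = 18150 × sin(63.2°) = 16200 m = 16.2 km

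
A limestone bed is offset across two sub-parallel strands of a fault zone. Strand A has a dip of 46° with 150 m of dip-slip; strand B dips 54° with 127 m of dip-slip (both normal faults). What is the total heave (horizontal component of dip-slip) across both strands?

heave_A = 150 × cos(46°) = 104.2 m
heave_B = 127 × cos(54°) = 74.65 m
total = 104.2 + 74.65 = 179 m

179 m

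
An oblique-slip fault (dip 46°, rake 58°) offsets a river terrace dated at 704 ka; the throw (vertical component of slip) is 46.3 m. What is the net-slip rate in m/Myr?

108 m/Myr

dip-slip = throw / sin(dip) = 46.3 / sin(46°) = 64.36 m
net slip = dip-slip / sin(rake) = 64.36 / sin(58°) = 75.90 m
rate = 75.90 m / 704 ka = 0.000108 m/yr = 108 m/Myr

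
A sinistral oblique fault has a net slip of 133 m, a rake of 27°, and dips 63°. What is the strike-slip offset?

119 m

strike-slip = net slip × cos(rake) = 133 m × cos(27°) = 119 m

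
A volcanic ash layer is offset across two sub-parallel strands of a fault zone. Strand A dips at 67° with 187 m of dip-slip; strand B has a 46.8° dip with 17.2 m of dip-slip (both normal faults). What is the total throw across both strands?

throw_A = 187 × sin(67°) = 172.1 m
throw_B = 17.2 × sin(46.8°) = 12.54 m
total = 172.1 + 12.54 = 185 m

185 m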